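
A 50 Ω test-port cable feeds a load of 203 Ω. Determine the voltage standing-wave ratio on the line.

Γ = (203 − 50)/(203 + 50) = 0.605
VSWR = (1 + 0.605)/(1 − 0.605)

VSWR ≈ 4.06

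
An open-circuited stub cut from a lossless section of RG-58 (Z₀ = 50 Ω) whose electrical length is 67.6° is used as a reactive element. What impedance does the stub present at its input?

tan(βl) = 2.43
For an open-circuited stub, Z_in = −jZ_0·cot(βl) = −jZ_0/tan(βl)

Z_in ≈ −j20.6 Ω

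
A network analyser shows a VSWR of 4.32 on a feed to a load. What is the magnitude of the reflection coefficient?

|Γ| = (S − 1)/(S + 1) = (4.32 − 1)/(4.32 + 1) = 3.32/5.32

|Γ| ≈ 0.624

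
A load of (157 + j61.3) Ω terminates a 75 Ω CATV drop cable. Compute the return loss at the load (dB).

Γ = (82 + j61.3)/(232 + j61.3), |Γ| = 0.427
RL = −20·log₁₀|Γ| = −20·log₁₀(0.427)

RL ≈ 7.4 dB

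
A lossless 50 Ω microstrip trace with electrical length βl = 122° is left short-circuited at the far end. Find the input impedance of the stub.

tan(βl) = -1.6
For a short-circuited stub, Z_in = jZ_0·tan(βl)

Z_in ≈ −j80 Ω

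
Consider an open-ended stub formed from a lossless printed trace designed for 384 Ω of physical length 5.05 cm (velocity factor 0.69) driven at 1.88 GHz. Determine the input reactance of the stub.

X_in ≈ 1440 Ω (inductive)

λ = v/f = 0.69·c / 1.88 GHz = 0.11 m
βl = 2π·l/λ = 2π × 0.459 = 165°
tan(βl) = -0.266
For an open-ended stub, Z_in = −jZ_0·cot(βl) = −jZ_0/tan(βl)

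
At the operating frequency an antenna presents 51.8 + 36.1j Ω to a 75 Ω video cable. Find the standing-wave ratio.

VSWR ≈ 1.97

Γ = (Z_L − Z_0)/(Z_L + Z_0) = (-23.2 + j36.1)/(126.8 + j36.1)
|Γ| = 42.9/132 = 0.325
VSWR = (1 + |Γ|)/(1 − |Γ|) = 1.33/0.675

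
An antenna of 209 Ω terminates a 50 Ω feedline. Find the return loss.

RL ≈ 4.24 dB

Γ = (209 − 50)/(209 + 50) = 0.614
RL = −20·log₁₀|Γ| = −20·log₁₀(0.614)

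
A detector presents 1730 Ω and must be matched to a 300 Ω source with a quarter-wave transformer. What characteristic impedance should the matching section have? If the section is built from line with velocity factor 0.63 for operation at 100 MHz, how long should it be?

Z_qwt = √(Z_0·R_L) = √(300 × 1730) = √519000
λ = 0.63·c/f = 1.89 m, so l = λ/4 = 0.472 m

Z_qwt ≈ 720 Ω; length ≈ 47.2 cm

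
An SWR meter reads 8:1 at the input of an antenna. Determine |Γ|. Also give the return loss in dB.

|Γ| ≈ 0.778; return loss ≈ 2.18 dB

|Γ| = (S − 1)/(S + 1) = (8 − 1)/(8 + 1) = 7/9
RL = −20·log₁₀|Γ| = −20·log₁₀(0.778)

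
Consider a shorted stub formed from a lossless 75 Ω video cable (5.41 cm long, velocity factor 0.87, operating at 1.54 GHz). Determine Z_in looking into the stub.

λ = v/f = 0.87·c / 1.54 GHz = 0.169 m
βl = 2π·l/λ = 2π × 0.319 = 115°
tan(βl) = -2.15
For a shorted stub, Z_in = jZ_0·tan(βl)

Z_in ≈ −j161 Ω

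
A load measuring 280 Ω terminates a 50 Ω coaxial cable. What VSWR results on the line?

For a purely resistive load, VSWR = R_L/Z_0 or Z_0/R_L (whichever > 1) = 280/50

VSWR ≈ 5.6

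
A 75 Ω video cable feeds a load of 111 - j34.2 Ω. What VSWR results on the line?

VSWR ≈ 1.71

Γ = (Z_L − Z_0)/(Z_L + Z_0) = (36 − j34.2)/(186 − j34.2)
|Γ| = 49.7/189 = 0.263
VSWR = (1 + |Γ|)/(1 − |Γ|) = 1.26/0.737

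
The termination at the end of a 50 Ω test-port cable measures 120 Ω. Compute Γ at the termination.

Γ = 0.412

Γ = (Z_L − Z_0)/(Z_L + Z_0) = (120 − 50)/(120 + 50) = 70/170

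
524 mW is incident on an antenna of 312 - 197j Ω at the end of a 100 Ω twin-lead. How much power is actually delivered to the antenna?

|Γ| = |(212 − j197)/(412 − j197)| = 0.634
|Γ|² = 0.402
P_refl = |Γ|²·P_inc = 210 mW, P_del = (1 − |Γ|²)·P_inc = 314 mW

P_delivered ≈ 314 mW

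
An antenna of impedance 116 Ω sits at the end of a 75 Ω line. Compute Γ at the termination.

Γ = 0.215

Γ = (Z_L − Z_0)/(Z_L + Z_0) = (116 − 75)/(116 + 75) = 41/191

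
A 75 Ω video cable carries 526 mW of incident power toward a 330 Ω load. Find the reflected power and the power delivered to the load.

P_reflected ≈ 209 mW; P_delivered ≈ 317 mW

Γ = (330 − 75)/(330 + 75) = 0.63
|Γ|² = 0.396
P_refl = |Γ|²·P_inc = 209 mW, P_del = (1 − |Γ|²)·P_inc = 317 mW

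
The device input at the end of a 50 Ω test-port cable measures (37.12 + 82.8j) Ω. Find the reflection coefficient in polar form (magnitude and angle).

Γ ≈ 0.697 ∠ 55.3°

Γ = (Z_L − Z_0)/(Z_L + Z_0) = (-12.88 + j82.8)/(87.12 + j82.8)
|Γ| = 83.8/120 = 0.697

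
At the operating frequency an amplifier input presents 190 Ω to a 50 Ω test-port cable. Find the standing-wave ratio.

For a purely resistive load, VSWR = R_L/Z_0 or Z_0/R_L (whichever > 1) = 190/50

VSWR ≈ 3.8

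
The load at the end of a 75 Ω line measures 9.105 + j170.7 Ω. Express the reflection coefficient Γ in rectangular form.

Γ = (Z_L − Z_0)/(Z_L + Z_0) = (-65.89 + j170.7)/(84.11 + j170.7)

Γ ≈ 0.652 + j0.707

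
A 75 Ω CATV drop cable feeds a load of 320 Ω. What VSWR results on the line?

Γ = (320 − 75)/(320 + 75) = 0.62
VSWR = (1 + 0.62)/(1 − 0.62)

VSWR ≈ 4.27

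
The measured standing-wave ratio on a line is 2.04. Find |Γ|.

|Γ| ≈ 0.342

|Γ| = (S − 1)/(S + 1) = (2.04 − 1)/(2.04 + 1) = 1.04/3.04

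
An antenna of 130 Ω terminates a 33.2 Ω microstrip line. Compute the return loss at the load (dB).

RL ≈ 4.54 dB

Γ = (130 − 33.2)/(130 + 33.2) = 0.593
RL = −20·log₁₀|Γ| = −20·log₁₀(0.593)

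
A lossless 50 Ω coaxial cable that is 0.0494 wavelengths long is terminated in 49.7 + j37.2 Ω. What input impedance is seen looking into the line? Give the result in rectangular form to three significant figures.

βl = 2π × 0.0494 = 17.8°
tan(βl) = tan(17.8°) = 0.321
Z_in = Z_0·(Z_L + jZ_0·tanβl)/(Z_0 + jZ_L·tanβl)
     = 50·(49.7 + j53.2)/(38.1 + j15.9)

Z_in ≈ 80.5 + j36.2 Ω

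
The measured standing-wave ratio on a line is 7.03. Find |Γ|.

|Γ| ≈ 0.751

|Γ| = (S − 1)/(S + 1) = (7.03 − 1)/(7.03 + 1) = 6.03/8.03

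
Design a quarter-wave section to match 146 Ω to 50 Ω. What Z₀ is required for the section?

Z_qwt = √(Z_0·R_L) = √(50 × 146) = √7300

Z_qwt ≈ 85.4 Ω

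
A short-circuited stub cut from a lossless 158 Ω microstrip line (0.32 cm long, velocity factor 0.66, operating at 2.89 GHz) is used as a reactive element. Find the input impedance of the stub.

Z_in ≈ +j47.7 Ω

λ = v/f = 0.66·c / 2.89 GHz = 0.0685 m
βl = 2π·l/λ = 2π × 0.0467 = 16.8°
tan(βl) = 0.302
For a short-circuited stub, Z_in = jZ_0·tan(βl)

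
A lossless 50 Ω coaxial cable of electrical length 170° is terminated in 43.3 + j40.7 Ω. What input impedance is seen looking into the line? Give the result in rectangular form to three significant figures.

tan(βl) = tan(170°) = -0.176
Z_in = Z_0·(Z_L + jZ_0·tanβl)/(Z_0 + jZ_L·tanβl)
     = 50·(43.3 + j31.9)/(57.2 − j7.63)

Z_in ≈ 33.5 + j32.4 Ω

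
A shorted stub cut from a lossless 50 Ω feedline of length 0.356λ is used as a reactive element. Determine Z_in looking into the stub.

βl = 2π × 0.356 = 128°
tan(βl) = -1.27
For a shorted stub, Z_in = jZ_0·tan(βl)

Z_in ≈ −j63.6 Ω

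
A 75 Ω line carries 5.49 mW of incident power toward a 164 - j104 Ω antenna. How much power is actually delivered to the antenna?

P_delivered ≈ 3.98 mW

|Γ| = |(89 − j104)/(239 − j104)| = 0.525
|Γ|² = 0.276
P_refl = |Γ|²·P_inc = 1.51 mW, P_del = (1 − |Γ|²)·P_inc = 3.98 mW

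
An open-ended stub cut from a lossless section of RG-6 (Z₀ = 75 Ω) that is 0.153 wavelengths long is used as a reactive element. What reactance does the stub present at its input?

X_in ≈ -52.4 Ω (capacitive)

βl = 2π × 0.153 = 55.1°
tan(βl) = 1.43
For an open-ended stub, Z_in = −jZ_0·cot(βl) = −jZ_0/tan(βl)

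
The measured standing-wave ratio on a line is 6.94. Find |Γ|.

|Γ| ≈ 0.748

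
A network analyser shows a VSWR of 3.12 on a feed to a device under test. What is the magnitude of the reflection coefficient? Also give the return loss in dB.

|Γ| = (S − 1)/(S + 1) = (3.12 − 1)/(3.12 + 1) = 2.12/4.12
RL = −20·log₁₀|Γ| = −20·log₁₀(0.515)

|Γ| ≈ 0.515; return loss ≈ 5.77 dB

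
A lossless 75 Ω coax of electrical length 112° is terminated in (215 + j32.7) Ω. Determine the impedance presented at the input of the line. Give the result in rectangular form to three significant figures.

tan(βl) = tan(112°) = -2.48
Z_in = Z_0·(Z_L + jZ_0·tanβl)/(Z_0 + jZ_L·tanβl)
     = 75·(215 − j153)/(156 − j532)

Z_in ≈ 28 + j22.1 Ω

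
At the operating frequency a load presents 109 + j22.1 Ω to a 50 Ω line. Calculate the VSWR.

VSWR ≈ 2.29

Γ = (Z_L − Z_0)/(Z_L + Z_0) = (59 + j22.1)/(159 + j22.1)
|Γ| = 63/161 = 0.392
VSWR = (1 + |Γ|)/(1 − |Γ|) = 1.39/0.608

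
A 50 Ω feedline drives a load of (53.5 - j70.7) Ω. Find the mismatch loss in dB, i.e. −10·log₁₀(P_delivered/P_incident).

mismatch loss ≈ 1.67 dB

Γ = (3.5 − j70.7)/(103.5 − j70.7), |Γ| = 0.565
|Γ|² = 0.319, so P_del/P_inc = 1 − |Γ|² = 0.681
ML = −10·log₁₀(1 − |Γ|²)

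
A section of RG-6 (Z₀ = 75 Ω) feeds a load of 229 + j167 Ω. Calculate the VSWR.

VSWR ≈ 4.8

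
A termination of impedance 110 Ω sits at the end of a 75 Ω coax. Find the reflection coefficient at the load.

Γ = (Z_L − Z_0)/(Z_L + Z_0) = (110 − 75)/(110 + 75) = 35/185

Γ = 0.189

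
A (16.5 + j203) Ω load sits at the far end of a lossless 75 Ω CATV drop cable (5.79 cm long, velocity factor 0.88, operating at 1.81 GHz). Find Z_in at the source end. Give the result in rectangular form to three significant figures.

Z_in ≈ 2.79 + j48.2 Ω

λ = v/f = 0.88·c / 1.81 GHz = 0.146 m
βl = 2π·l/λ = 2π × 0.397 = 143°
tan(βl) = tan(143°) = -0.756
Z_in = Z_0·(Z_L + jZ_0·tanβl)/(Z_0 + jZ_L·tanβl)
     = 75·(16.5 + j146)/(228 − j12.5)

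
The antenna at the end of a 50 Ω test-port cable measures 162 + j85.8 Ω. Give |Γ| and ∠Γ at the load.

Γ = (Z_L − Z_0)/(Z_L + Z_0) = (112 + j85.8)/(212 + j85.8)
|Γ| = 141/229 = 0.617

Γ ≈ 0.617 ∠ 15.4°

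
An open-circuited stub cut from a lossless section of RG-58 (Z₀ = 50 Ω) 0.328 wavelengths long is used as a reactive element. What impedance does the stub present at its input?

Z_in ≈ +j26.7 Ω

βl = 2π × 0.328 = 118°
tan(βl) = -1.87
For an open-circuited stub, Z_in = −jZ_0·cot(βl) = −jZ_0/tan(βl)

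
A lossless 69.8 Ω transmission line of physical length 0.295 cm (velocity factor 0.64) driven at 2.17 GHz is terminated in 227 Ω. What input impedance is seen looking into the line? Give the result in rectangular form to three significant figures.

Z_in ≈ 161 − j96.1 Ω

λ = v/f = 0.64·c / 2.17 GHz = 0.0885 m
βl = 2π·l/λ = 2π × 0.0333 = 12°
tan(βl) = tan(12°) = 0.213
Z_in = Z_0·(Z_L + jZ_0·tanβl)/(Z_0 + jZ_L·tanβl)
     = 69.8·(227 + j14.8)/(69.8 + j48.3)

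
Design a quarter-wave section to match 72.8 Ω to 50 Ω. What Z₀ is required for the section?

Z_qwt ≈ 60.3 Ω

Z_qwt = √(Z_0·R_L) = √(50 × 72.8) = √3640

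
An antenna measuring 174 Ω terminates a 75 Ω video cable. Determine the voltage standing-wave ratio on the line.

For a purely resistive load, VSWR = R_L/Z_0 or Z_0/R_L (whichever > 1) = 174/75

VSWR ≈ 2.32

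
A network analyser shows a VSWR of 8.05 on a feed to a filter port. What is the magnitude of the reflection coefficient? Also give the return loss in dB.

|Γ| ≈ 0.779; return loss ≈ 2.17 dB

|Γ| = (S − 1)/(S + 1) = (8.05 − 1)/(8.05 + 1) = 7.05/9.05
RL = −20·log₁₀|Γ| = −20·log₁₀(0.779)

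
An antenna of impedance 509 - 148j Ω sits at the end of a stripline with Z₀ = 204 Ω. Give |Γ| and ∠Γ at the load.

Γ = (Z_L − Z_0)/(Z_L + Z_0) = (305 − j148)/(713 − j148)
|Γ| = 339/728 = 0.466

Γ ≈ 0.466 ∠ -14.2°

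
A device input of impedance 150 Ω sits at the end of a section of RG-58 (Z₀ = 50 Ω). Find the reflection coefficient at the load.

Γ = (Z_L − Z_0)/(Z_L + Z_0) = (150 − 50)/(150 + 50) = 100/200

Γ = 0.5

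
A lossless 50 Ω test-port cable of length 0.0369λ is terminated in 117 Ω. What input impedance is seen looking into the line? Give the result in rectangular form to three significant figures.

Z_in ≈ 94.6 − j40.5 Ω

βl = 2π × 0.0369 = 13.3°
tan(βl) = tan(13.3°) = 0.236
Z_in = Z_0·(Z_L + jZ_0·tanβl)/(Z_0 + jZ_L·tanβl)
     = 50·(117 + j11.8)/(50 + j27.6)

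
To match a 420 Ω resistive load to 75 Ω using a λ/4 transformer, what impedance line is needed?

Z_qwt ≈ 177 Ω

Z_qwt = √(Z_0·R_L) = √(75 × 420) = √31500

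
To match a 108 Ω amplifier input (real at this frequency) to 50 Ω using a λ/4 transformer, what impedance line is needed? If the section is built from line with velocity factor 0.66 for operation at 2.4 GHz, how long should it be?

Z_qwt ≈ 73.5 Ω; length ≈ 2.06 cm

Z_qwt = √(Z_0·R_L) = √(50 × 108) = √5400
λ = 0.66·c/f = 0.0825 m, so l = λ/4 = 0.0206 m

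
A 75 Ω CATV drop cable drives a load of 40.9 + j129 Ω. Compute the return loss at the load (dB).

RL ≈ 2.28 dB

Γ = (-34.1 + j129)/(115.9 + j129), |Γ| = 0.769
RL = −20·log₁₀|Γ| = −20·log₁₀(0.769)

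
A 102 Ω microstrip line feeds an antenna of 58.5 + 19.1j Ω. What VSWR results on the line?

Γ = (Z_L − Z_0)/(Z_L + Z_0) = (-43.5 + j19.1)/(160.5 + j19.1)
|Γ| = 47.5/162 = 0.294
VSWR = (1 + |Γ|)/(1 − |Γ|) = 1.29/0.706

VSWR ≈ 1.83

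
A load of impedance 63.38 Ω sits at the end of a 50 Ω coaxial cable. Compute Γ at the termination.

Γ = (Z_L − Z_0)/(Z_L + Z_0) = (63.38 − 50)/(63.38 + 50) = 13.38/113.4

Γ = 0.118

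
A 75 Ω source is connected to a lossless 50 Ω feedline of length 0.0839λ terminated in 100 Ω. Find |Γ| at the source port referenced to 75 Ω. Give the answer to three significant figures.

βl = 2π × 0.0839 = 30.2°
tan(βl) = 0.582
Z_in = Z_0·(Z_L + jZ_0·tanβl)/(Z_0 + jZ_L·tanβl) = 56.8 − j37.1 Ω
Γ_s = (Z_in − Z_s)/(Z_in + Z_s) = (-18.2 − j37.1)/(132 − j37.1), |Γ_s| = 0.301

|Γ| ≈ 0.301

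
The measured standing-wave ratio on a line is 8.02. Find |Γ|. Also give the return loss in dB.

|Γ| ≈ 0.778; return loss ≈ 2.18 dB

|Γ| = (S − 1)/(S + 1) = (8.02 − 1)/(8.02 + 1) = 7.02/9.02
RL = −20·log₁₀|Γ| = −20·log₁₀(0.778)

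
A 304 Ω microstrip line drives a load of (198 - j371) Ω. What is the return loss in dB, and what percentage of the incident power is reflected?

RL ≈ 4.18 dB; 38.2% of incident power reflected

Γ = (-106 − j371)/(502 − j371), |Γ| = 0.618
RL = −20·log₁₀(0.618) = 4.18 dB
P_refl/P_inc = |Γ|² = 0.382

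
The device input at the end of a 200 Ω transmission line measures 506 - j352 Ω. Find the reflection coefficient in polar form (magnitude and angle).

Γ ≈ 0.591 ∠ -22.5°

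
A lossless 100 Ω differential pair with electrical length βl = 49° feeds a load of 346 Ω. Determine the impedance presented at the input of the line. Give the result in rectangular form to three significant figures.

tan(βl) = tan(49°) = 1.15
Z_in = Z_0·(Z_L + jZ_0·tanβl)/(Z_0 + jZ_L·tanβl)
     = 100·(346 + j115)/(100 + j398)

Z_in ≈ 47.7 − j74.9 Ω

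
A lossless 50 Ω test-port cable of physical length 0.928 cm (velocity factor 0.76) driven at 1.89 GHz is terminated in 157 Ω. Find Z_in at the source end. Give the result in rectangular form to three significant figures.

Z_in ≈ 53.9 − j62.6 Ω

λ = v/f = 0.76·c / 1.89 GHz = 0.121 m
βl = 2π·l/λ = 2π × 0.0769 = 27.7°
tan(βl) = tan(27.7°) = 0.525
Z_in = Z_0·(Z_L + jZ_0·tanβl)/(Z_0 + jZ_L·tanβl)
     = 50·(157 + j26.2)/(50 + j82.4)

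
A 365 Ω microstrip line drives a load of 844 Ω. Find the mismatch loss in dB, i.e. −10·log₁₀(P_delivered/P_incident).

mismatch loss ≈ 0.742 dB

Γ = (844 − 365)/(844 + 365) = 0.396
|Γ|² = 0.157, so P_del/P_inc = 1 − |Γ|² = 0.843
ML = −10·log₁₀(1 − |Γ|²)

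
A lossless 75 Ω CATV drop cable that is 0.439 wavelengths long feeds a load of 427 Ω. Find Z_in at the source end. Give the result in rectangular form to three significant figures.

βl = 2π × 0.439 = 158°
tan(βl) = tan(158°) = -0.403
Z_in = Z_0·(Z_L + jZ_0·tanβl)/(Z_0 + jZ_L·tanβl)
     = 75·(427 − j30.2)/(75 − j172)

Z_in ≈ 79.2 + j152 Ω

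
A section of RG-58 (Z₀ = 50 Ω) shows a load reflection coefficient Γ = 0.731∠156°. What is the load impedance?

Z_L = Z_0·(1 + Γ)/(1 − Γ) = 50·(0.332 + j0.297)/(1.67 − j0.297)

Z_L ≈ 8.11 + j10.4 Ω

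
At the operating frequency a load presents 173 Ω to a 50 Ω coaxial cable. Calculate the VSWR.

VSWR ≈ 3.46

Γ = (173 − 50)/(173 + 50) = 0.552
VSWR = (1 + 0.552)/(1 − 0.552)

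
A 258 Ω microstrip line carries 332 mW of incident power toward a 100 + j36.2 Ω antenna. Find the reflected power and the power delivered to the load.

|Γ| = |(-158 + j36.2)/(358 + j36.2)| = 0.45
|Γ|² = 0.203
P_refl = |Γ|²·P_inc = 67.4 mW, P_del = (1 − |Γ|²)·P_inc = 265 mW

P_reflected ≈ 67.4 mW; P_delivered ≈ 265 mW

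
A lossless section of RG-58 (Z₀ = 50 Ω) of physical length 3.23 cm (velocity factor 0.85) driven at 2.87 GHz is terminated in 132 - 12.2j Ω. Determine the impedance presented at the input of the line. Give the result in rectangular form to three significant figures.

λ = v/f = 0.85·c / 2.87 GHz = 0.0889 m
βl = 2π·l/λ = 2π × 0.364 = 131°
tan(βl) = tan(131°) = -1.16
Z_in = Z_0·(Z_L + jZ_0·tanβl)/(Z_0 + jZ_L·tanβl)
     = 50·(132 − j70)/(35.9 − j153)

Z_in ≈ 31.4 + j35.9 Ω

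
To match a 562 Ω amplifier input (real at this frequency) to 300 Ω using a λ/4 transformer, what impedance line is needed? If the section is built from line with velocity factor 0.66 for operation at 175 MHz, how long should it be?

Z_qwt ≈ 411 Ω; length ≈ 28.3 cm

Z_qwt = √(Z_0·R_L) = √(300 × 562) = √168600
λ = 0.66·c/f = 1.13 m, so l = λ/4 = 0.283 m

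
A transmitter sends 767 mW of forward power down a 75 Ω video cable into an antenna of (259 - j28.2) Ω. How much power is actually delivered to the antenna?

|Γ| = |(184 − j28.2)/(334 − j28.2)| = 0.555
|Γ|² = 0.308
P_refl = |Γ|²·P_inc = 237 mW, P_del = (1 − |Γ|²)·P_inc = 530 mW

P_delivered ≈ 530 mW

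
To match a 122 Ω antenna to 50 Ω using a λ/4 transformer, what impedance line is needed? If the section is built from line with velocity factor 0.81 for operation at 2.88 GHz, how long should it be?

Z_qwt = √(Z_0·R_L) = √(50 × 122) = √6100
λ = 0.81·c/f = 0.0844 m, so l = λ/4 = 0.0211 m

Z_qwt ≈ 78.1 Ω; length ≈ 2.11 cm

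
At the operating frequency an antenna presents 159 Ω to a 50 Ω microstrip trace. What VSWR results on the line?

For a purely resistive load, VSWR = R_L/Z_0 or Z_0/R_L (whichever > 1) = 159/50

VSWR ≈ 3.18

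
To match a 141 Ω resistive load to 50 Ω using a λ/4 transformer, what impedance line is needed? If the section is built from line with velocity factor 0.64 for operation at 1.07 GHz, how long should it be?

Z_qwt ≈ 84 Ω; length ≈ 4.49 cm

Z_qwt = √(Z_0·R_L) = √(50 × 141) = √7050
λ = 0.64·c/f = 0.179 m, so l = λ/4 = 0.0449 m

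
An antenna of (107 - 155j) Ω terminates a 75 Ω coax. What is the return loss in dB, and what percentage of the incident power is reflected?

Γ = (32 − j155)/(182 − j155), |Γ| = 0.662
RL = −20·log₁₀(0.662) = 3.58 dB
P_refl/P_inc = |Γ|² = 0.438

RL ≈ 3.58 dB; 43.8% of incident power reflected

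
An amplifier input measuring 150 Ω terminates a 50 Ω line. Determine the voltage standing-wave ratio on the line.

VSWR ≈ 3

Γ = (150 − 50)/(150 + 50) = 0.5
VSWR = (1 + 0.5)/(1 − 0.5)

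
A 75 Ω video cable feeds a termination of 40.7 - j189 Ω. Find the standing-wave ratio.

VSWR ≈ 14

Γ = (Z_L − Z_0)/(Z_L + Z_0) = (-34.3 − j189)/(115.7 − j189)
|Γ| = 192/222 = 0.867
VSWR = (1 + |Γ|)/(1 − |Γ|) = 1.87/0.133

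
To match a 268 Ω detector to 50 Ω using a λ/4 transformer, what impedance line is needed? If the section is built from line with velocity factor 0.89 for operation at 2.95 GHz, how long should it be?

Z_qwt ≈ 116 Ω; length ≈ 2.26 cm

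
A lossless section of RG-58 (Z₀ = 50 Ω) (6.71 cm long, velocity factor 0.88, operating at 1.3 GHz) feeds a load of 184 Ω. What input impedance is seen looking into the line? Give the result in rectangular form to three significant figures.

λ = v/f = 0.88·c / 1.3 GHz = 0.203 m
βl = 2π·l/λ = 2π × 0.33 = 119°
tan(βl) = tan(119°) = -1.81
Z_in = Z_0·(Z_L + jZ_0·tanβl)/(Z_0 + jZ_L·tanβl)
     = 50·(184 − j90.4)/(50 − j333)

Z_in ≈ 17.4 + j25.1 Ω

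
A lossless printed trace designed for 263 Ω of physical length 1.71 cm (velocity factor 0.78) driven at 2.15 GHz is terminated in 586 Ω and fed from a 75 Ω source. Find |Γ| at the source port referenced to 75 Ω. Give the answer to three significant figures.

λ = v/f = 0.78·c / 2.15 GHz = 0.109 m
βl = 2π·l/λ = 2π × 0.157 = 56.6°
tan(βl) = 1.51
Z_in = Z_0·(Z_L + jZ_0·tanβl)/(Z_0 + jZ_L·tanβl) = 156 − j127 Ω
Γ_s = (Z_in − Z_s)/(Z_in + Z_s) = (80.8 − j127)/(231 − j127), |Γ_s| = 0.572

|Γ| ≈ 0.572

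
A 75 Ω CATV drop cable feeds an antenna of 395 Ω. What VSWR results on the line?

VSWR ≈ 5.27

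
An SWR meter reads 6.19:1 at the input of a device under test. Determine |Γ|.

|Γ| = (S − 1)/(S + 1) = (6.19 − 1)/(6.19 + 1) = 5.19/7.19

|Γ| ≈ 0.722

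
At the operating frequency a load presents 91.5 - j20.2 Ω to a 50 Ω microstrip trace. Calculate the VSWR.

VSWR ≈ 1.95

Γ = (Z_L − Z_0)/(Z_L + Z_0) = (41.5 − j20.2)/(141.5 − j20.2)
|Γ| = 46.2/143 = 0.323
VSWR = (1 + |Γ|)/(1 − |Γ|) = 1.32/0.677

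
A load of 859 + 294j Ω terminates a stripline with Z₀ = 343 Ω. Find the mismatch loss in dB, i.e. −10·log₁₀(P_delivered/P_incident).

mismatch loss ≈ 1.14 dB

Γ = (516 + j294)/(1202 + j294), |Γ| = 0.48
|Γ|² = 0.23, so P_del/P_inc = 1 − |Γ|² = 0.77
ML = −10·log₁₀(1 − |Γ|²)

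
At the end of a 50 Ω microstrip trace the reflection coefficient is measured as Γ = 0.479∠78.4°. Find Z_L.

Z_L = Z_0·(1 + Γ)/(1 − Γ) = 50·(1.1 + j0.469)/(0.904 − j0.469)

Z_L ≈ 37.2 + j45.3 Ω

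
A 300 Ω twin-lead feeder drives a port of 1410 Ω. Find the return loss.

RL ≈ 3.75 dB

Γ = (1410 − 300)/(1410 + 300) = 0.649
RL = −20·log₁₀|Γ| = −20·log₁₀(0.649)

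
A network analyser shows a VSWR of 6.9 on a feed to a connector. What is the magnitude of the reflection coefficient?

|Γ| ≈ 0.747

|Γ| = (S − 1)/(S + 1) = (6.9 − 1)/(6.9 + 1) = 5.9/7.9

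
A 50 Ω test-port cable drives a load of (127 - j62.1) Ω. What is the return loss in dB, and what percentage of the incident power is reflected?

RL ≈ 5.56 dB; 27.8% of incident power reflected

Γ = (77 − j62.1)/(177 − j62.1), |Γ| = 0.527
RL = −20·log₁₀(0.527) = 5.56 dB
P_refl/P_inc = |Γ|² = 0.278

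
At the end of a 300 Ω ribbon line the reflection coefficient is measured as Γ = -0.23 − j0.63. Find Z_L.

Z_L ≈ 86.4 − j198 Ω

Z_L = Z_0·(1 + Γ)/(1 − Γ) = 300·(0.77 − j0.63)/(1.23 + j0.63)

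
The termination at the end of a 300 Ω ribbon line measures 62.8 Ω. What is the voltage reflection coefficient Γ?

Γ = -0.654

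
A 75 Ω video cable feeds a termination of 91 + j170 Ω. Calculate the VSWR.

Γ = (Z_L − Z_0)/(Z_L + Z_0) = (16 + j170)/(166 + j170)
|Γ| = 171/238 = 0.719
VSWR = (1 + |Γ|)/(1 − |Γ|) = 1.72/0.281

VSWR ≈ 6.11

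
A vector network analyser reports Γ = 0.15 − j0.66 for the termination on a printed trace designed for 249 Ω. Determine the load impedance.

Z_L ≈ 117 − j284 Ω

Z_L = Z_0·(1 + Γ)/(1 − Γ) = 249·(1.15 − j0.66)/(0.85 + j0.66)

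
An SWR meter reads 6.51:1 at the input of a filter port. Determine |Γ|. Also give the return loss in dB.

|Γ| = (S − 1)/(S + 1) = (6.51 − 1)/(6.51 + 1) = 5.51/7.51
RL = −20·log₁₀|Γ| = −20·log₁₀(0.734)

|Γ| ≈ 0.734; return loss ≈ 2.69 dB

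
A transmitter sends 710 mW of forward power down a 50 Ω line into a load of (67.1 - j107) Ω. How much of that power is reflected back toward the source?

|Γ| = |(17.1 − j107)/(117.1 − j107)| = 0.683
|Γ|² = 0.467
P_refl = |Γ|²·P_inc = 331 mW, P_del = (1 − |Γ|²)·P_inc = 379 mW

P_reflected ≈ 331 mW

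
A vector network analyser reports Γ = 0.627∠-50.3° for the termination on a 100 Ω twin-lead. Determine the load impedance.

Z_L = Z_0·(1 + Γ)/(1 − Γ) = 100·(1.4 − j0.482)/(0.599 + j0.482)

Z_L ≈ 102 − j163 Ω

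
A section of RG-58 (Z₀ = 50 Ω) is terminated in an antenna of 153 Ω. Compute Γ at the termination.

Γ = (Z_L − Z_0)/(Z_L + Z_0) = (153 − 50)/(153 + 50) = 103/203

Γ = 0.507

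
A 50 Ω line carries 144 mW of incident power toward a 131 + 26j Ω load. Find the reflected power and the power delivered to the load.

P_reflected ≈ 31.2 mW; P_delivered ≈ 113 mW

|Γ| = |(81 + j26)/(181 + j26)| = 0.465
|Γ|² = 0.216
P_refl = |Γ|²·P_inc = 31.2 mW, P_del = (1 − |Γ|²)·P_inc = 113 mW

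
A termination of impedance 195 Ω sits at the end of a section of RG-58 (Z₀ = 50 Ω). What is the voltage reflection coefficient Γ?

Γ = (Z_L − Z_0)/(Z_L + Z_0) = (195 − 50)/(195 + 50) = 145/245

Γ = 0.592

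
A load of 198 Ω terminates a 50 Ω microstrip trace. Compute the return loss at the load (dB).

RL ≈ 4.48 dB

Γ = (198 − 50)/(198 + 50) = 0.597
RL = −20·log₁₀|Γ| = −20·log₁₀(0.597)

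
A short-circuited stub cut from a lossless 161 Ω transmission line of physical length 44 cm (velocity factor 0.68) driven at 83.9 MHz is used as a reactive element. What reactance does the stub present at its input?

λ = v/f = 0.68·c / 83.9 MHz = 2.43 m
βl = 2π·l/λ = 2π × 0.181 = 65.1°
tan(βl) = 2.16
For a short-circuited stub, Z_in = jZ_0·tan(βl)

X_in ≈ 348 Ω (inductive)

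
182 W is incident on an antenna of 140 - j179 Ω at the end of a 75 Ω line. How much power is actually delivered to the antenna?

P_delivered ≈ 97.7 W

|Γ| = |(65 − j179)/(215 − j179)| = 0.681
|Γ|² = 0.463
P_refl = |Γ|²·P_inc = 84.3 W, P_del = (1 − |Γ|²)·P_inc = 97.7 W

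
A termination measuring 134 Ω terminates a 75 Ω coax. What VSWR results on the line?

VSWR ≈ 1.79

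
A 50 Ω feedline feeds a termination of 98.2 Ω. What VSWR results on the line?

VSWR ≈ 1.96

Γ = (98.2 − 50)/(98.2 + 50) = 0.325
VSWR = (1 + 0.325)/(1 − 0.325)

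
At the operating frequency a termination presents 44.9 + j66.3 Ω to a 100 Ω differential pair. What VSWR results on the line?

VSWR ≈ 3.36

Γ = (Z_L − Z_0)/(Z_L + Z_0) = (-55.1 + j66.3)/(144.9 + j66.3)
|Γ| = 86.2/159 = 0.541
VSWR = (1 + |Γ|)/(1 − |Γ|) = 1.54/0.459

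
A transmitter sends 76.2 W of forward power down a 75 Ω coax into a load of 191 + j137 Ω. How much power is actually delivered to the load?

P_delivered ≈ 48.8 W

|Γ| = |(116 + j137)/(266 + j137)| = 0.6
|Γ|² = 0.36
P_refl = |Γ|²·P_inc = 27.4 W, P_del = (1 − |Γ|²)·P_inc = 48.8 W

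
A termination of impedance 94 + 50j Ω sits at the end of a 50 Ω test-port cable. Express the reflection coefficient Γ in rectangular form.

Γ = (Z_L − Z_0)/(Z_L + Z_0) = (44 + j50)/(144 + j50)

Γ ≈ 0.38 + j0.215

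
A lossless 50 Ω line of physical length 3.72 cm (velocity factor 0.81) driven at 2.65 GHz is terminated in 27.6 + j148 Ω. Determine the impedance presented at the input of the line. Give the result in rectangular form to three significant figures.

λ = v/f = 0.81·c / 2.65 GHz = 0.0917 m
βl = 2π·l/λ = 2π × 0.406 = 146°
tan(βl) = tan(146°) = -0.673
Z_in = Z_0·(Z_L + jZ_0·tanβl)/(Z_0 + jZ_L·tanβl)
     = 50·(27.6 + j114)/(150 − j18.6)

Z_in ≈ 4.41 + j38.7 Ω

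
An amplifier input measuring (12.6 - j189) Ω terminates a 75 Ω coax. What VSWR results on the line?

Γ = (Z_L − Z_0)/(Z_L + Z_0) = (-62.4 − j189)/(87.6 − j189)
|Γ| = 199/208 = 0.955
VSWR = (1 + |Γ|)/(1 − |Γ|) = 1.96/0.0445

VSWR ≈ 43.9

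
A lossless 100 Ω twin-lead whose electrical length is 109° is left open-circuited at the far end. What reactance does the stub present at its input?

X_in ≈ 34.4 Ω (inductive)

tan(βl) = -2.9
For an open-circuited stub, Z_in = −jZ_0·cot(βl) = −jZ_0/tan(βl)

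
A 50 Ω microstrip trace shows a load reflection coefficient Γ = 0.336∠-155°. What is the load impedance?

Z_L = Z_0·(1 + Γ)/(1 − Γ) = 50·(0.695 − j0.142)/(1.3 + j0.142)

Z_L ≈ 25.8 − j8.25 Ω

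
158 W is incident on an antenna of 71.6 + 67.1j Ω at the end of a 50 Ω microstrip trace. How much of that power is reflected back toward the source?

|Γ| = |(21.6 + j67.1)/(121.6 + j67.1)| = 0.508
|Γ|² = 0.258
P_refl = |Γ|²·P_inc = 40.7 W, P_del = (1 − |Γ|²)·P_inc = 117 W

P_reflected ≈ 40.7 W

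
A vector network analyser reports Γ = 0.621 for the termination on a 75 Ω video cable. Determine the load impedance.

Z_L ≈ 321 Ω

Z_L = Z_0·(1 + Γ)/(1 − Γ) = 75·(1.62)/(0.379)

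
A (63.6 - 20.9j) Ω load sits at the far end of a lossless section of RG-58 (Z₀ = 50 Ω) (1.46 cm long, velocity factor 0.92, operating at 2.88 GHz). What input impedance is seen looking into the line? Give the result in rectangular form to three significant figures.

λ = v/f = 0.92·c / 2.88 GHz = 0.0958 m
βl = 2π·l/λ = 2π × 0.152 = 54.8°
tan(βl) = tan(54.8°) = 1.42
Z_in = Z_0·(Z_L + jZ_0·tanβl)/(Z_0 + jZ_L·tanβl)
     = 50·(63.6 + j50.1)/(79.7 + j90.3)

Z_in ≈ 33.1 − j6.04 Ω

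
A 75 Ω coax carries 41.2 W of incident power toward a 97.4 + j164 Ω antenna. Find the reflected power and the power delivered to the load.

P_reflected ≈ 19.9 W; P_delivered ≈ 21.3 W

|Γ| = |(22.4 + j164)/(172.4 + j164)| = 0.696
|Γ|² = 0.484
P_refl = |Γ|²·P_inc = 19.9 W, P_del = (1 − |Γ|²)·P_inc = 21.3 W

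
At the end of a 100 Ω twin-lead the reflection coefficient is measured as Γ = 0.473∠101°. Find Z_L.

Z_L = Z_0·(1 + Γ)/(1 − Γ) = 100·(0.91 + j0.464)/(1.09 − j0.464)

Z_L ≈ 55.3 + j66.1 Ω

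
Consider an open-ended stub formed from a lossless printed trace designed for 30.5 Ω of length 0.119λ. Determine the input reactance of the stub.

βl = 2π × 0.119 = 42.8°
tan(βl) = 0.927
For an open-ended stub, Z_in = −jZ_0·cot(βl) = −jZ_0/tan(βl)

X_in ≈ -32.9 Ω (capacitive)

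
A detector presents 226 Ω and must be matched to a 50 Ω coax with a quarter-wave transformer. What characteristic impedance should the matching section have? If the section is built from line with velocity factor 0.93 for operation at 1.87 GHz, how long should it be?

Z_qwt = √(Z_0·R_L) = √(50 × 226) = √11300
λ = 0.93·c/f = 0.149 m, so l = λ/4 = 0.0373 m

Z_qwt ≈ 106 Ω; length ≈ 3.73 cm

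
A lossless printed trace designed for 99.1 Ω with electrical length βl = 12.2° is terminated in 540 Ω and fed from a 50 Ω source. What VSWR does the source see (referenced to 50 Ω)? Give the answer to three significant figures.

tan(βl) = 0.216
Z_in = Z_0·(Z_L + jZ_0·tanβl)/(Z_0 + jZ_L·tanβl) = 237 − j257 Ω
Γ_s = (Z_in − Z_s)/(Z_in + Z_s) = (187 − j257)/(287 − j257), |Γ_s| = 0.825
VSWR = (1 + |Γ_s|)/(1 − |Γ_s|)

VSWR ≈ 10.4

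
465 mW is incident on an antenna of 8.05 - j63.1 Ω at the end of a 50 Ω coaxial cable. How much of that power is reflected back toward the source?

P_reflected ≈ 363 mW

|Γ| = |(-41.95 − j63.1)/(58.05 − j63.1)| = 0.884
|Γ|² = 0.781
P_refl = |Γ|²·P_inc = 363 mW, P_del = (1 − |Γ|²)·P_inc = 102 mW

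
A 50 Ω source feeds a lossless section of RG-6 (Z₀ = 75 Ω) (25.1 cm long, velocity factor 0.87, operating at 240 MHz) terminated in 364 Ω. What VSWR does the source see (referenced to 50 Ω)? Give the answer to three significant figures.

λ = v/f = 0.87·c / 240 MHz = 1.09 m
βl = 2π·l/λ = 2π × 0.231 = 83.1°
tan(βl) = 8.25
Z_in = Z_0·(Z_L + jZ_0·tanβl)/(Z_0 + jZ_L·tanβl) = 15.7 − j8.7 Ω
Γ_s = (Z_in − Z_s)/(Z_in + Z_s) = (-34.3 − j8.7)/(65.7 − j8.7), |Γ_s| = 0.535
VSWR = (1 + |Γ_s|)/(1 − |Γ_s|)

VSWR ≈ 3.3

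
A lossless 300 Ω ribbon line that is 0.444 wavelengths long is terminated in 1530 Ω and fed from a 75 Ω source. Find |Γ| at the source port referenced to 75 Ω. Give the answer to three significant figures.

βl = 2π × 0.444 = 160°
tan(βl) = -0.367
Z_in = Z_0·(Z_L + jZ_0·tanβl)/(Z_0 + jZ_L·tanβl) = 385 + j611 Ω
Γ_s = (Z_in − Z_s)/(Z_in + Z_s) = (310 + j611)/(460 + j611), |Γ_s| = 0.896

|Γ| ≈ 0.896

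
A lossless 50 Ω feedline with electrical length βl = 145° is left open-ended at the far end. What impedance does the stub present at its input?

Z_in ≈ +j71.4 Ω

tan(βl) = -0.7
For an open-ended stub, Z_in = −jZ_0·cot(βl) = −jZ_0/tan(βl)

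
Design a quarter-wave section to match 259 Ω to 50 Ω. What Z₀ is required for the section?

Z_qwt = √(Z_0·R_L) = √(50 × 259) = √12950

Z_qwt ≈ 114 Ω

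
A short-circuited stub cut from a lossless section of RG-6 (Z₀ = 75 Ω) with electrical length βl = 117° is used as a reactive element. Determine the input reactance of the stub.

tan(βl) = -1.96
For a short-circuited stub, Z_in = jZ_0·tan(βl)

X_in ≈ -147 Ω (capacitive)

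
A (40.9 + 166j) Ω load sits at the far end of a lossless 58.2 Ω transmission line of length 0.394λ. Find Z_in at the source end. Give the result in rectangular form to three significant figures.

Z_in ≈ 6.12 + j38.1 Ω

βl = 2π × 0.394 = 142°
tan(βl) = tan(142°) = -0.786
Z_in = Z_0·(Z_L + jZ_0·tanβl)/(Z_0 + jZ_L·tanβl)
     = 58.2·(40.9 + j120)/(189 − j32.1)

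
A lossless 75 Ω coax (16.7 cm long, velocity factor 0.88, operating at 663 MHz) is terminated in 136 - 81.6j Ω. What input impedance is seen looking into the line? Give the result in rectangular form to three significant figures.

Z_in ≈ 152 + j75.2 Ω

λ = v/f = 0.88·c / 663 MHz = 0.398 m
βl = 2π·l/λ = 2π × 0.419 = 151°
tan(βl) = tan(151°) = -0.555
Z_in = Z_0·(Z_L + jZ_0·tanβl)/(Z_0 + jZ_L·tanβl)
     = 75·(136 − j123)/(29.7 − j75.4)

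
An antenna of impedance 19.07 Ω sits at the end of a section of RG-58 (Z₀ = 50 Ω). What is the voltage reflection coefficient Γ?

Γ = (Z_L − Z_0)/(Z_L + Z_0) = (19.07 − 50)/(19.07 + 50) = -30.93/69.07

Γ = -0.448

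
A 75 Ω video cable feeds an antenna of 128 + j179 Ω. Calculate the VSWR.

VSWR ≈ 5.45

Γ = (Z_L − Z_0)/(Z_L + Z_0) = (53 + j179)/(203 + j179)
|Γ| = 187/271 = 0.69
VSWR = (1 + |Γ|)/(1 − |Γ|) = 1.69/0.31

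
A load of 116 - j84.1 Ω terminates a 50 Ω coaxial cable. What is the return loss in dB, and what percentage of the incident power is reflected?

RL ≈ 4.81 dB; 33% of incident power reflected

Γ = (66 − j84.1)/(166 − j84.1), |Γ| = 0.574
RL = −20·log₁₀(0.574) = 4.81 dB
P_refl/P_inc = |Γ|² = 0.33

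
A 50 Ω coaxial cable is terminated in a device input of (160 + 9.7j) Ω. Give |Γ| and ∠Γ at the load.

Γ ≈ 0.525 ∠ 2.39°

Γ = (Z_L − Z_0)/(Z_L + Z_0) = (110 + j9.7)/(210 + j9.7)
|Γ| = 110/210 = 0.525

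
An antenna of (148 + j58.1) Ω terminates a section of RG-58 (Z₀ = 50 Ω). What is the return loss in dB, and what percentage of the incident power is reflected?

RL ≈ 5.16 dB; 30.5% of incident power reflected

Γ = (98 + j58.1)/(198 + j58.1), |Γ| = 0.552
RL = −20·log₁₀(0.552) = 5.16 dB
P_refl/P_inc = |Γ|² = 0.305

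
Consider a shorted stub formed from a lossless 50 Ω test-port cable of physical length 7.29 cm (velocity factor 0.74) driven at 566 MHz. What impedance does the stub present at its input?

Z_in ≈ +j117 Ω

λ = v/f = 0.74·c / 566 MHz = 0.392 m
βl = 2π·l/λ = 2π × 0.186 = 66.9°
tan(βl) = 2.35
For a shorted stub, Z_in = jZ_0·tan(βl)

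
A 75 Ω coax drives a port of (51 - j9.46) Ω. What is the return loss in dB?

Γ = (-24 − j9.46)/(126 − j9.46), |Γ| = 0.204
RL = −20·log₁₀|Γ| = −20·log₁₀(0.204)

RL ≈ 13.8 dB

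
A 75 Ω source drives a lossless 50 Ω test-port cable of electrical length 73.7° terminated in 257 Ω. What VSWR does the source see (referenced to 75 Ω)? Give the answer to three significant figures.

tan(βl) = 3.42
Z_in = Z_0·(Z_L + jZ_0·tanβl)/(Z_0 + jZ_L·tanβl) = 10.5 − j14 Ω
Γ_s = (Z_in − Z_s)/(Z_in + Z_s) = (-64.5 − j14)/(85.5 − j14), |Γ_s| = 0.761
VSWR = (1 + |Γ_s|)/(1 − |Γ_s|)

VSWR ≈ 7.38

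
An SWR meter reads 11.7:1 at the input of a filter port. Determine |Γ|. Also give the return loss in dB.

|Γ| = (S − 1)/(S + 1) = (11.7 − 1)/(11.7 + 1) = 10.7/12.7
RL = −20·log₁₀|Γ| = −20·log₁₀(0.843)

|Γ| ≈ 0.843; return loss ≈ 1.49 dB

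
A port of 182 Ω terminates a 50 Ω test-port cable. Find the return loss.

RL ≈ 4.9 dB

Γ = (182 − 50)/(182 + 50) = 0.569
RL = −20·log₁₀|Γ| = −20·log₁₀(0.569)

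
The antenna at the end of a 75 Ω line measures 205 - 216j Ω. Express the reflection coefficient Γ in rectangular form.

Γ = (Z_L − Z_0)/(Z_L + Z_0) = (130 − j216)/(280 − j216)

Γ ≈ 0.664 − j0.259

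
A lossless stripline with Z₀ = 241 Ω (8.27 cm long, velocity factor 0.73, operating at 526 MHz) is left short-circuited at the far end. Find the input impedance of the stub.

Z_in ≈ +j721 Ω

λ = v/f = 0.73·c / 526 MHz = 0.416 m
βl = 2π·l/λ = 2π × 0.199 = 71.5°
tan(βl) = 2.99
For a short-circuited stub, Z_in = jZ_0·tan(βl)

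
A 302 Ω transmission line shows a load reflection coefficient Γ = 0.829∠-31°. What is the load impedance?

Z_L ≈ 355 − j969 Ω

Z_L = Z_0·(1 + Γ)/(1 − Γ) = 302·(1.71 − j0.427)/(0.289 + j0.427)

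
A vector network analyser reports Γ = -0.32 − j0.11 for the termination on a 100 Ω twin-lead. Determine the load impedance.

Z_L = Z_0·(1 + Γ)/(1 − Γ) = 100·(0.68 − j0.11)/(1.32 + j0.11)

Z_L ≈ 50.5 − j12.5 Ω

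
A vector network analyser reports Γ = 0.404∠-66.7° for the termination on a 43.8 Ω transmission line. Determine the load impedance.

Z_L ≈ 43.4 − j38.5 Ω

Z_L = Z_0·(1 + Γ)/(1 − Γ) = 43.8·(1.16 − j0.371)/(0.84 + j0.371)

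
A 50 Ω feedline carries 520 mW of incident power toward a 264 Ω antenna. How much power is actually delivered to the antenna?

Γ = (264 − 50)/(264 + 50) = 0.682
|Γ|² = 0.464
P_refl = |Γ|²·P_inc = 242 mW, P_del = (1 − |Γ|²)·P_inc = 278 mW

P_delivered ≈ 278 mW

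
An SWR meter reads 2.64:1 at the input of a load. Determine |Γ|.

|Γ| ≈ 0.451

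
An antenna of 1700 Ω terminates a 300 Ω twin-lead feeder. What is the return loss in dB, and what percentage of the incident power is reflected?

Γ = (1700 − 300)/(1700 + 300) = 0.7
RL = −20·log₁₀(0.7) = 3.1 dB
P_refl/P_inc = |Γ|² = 0.49

RL ≈ 3.1 dB; 49% of incident power reflected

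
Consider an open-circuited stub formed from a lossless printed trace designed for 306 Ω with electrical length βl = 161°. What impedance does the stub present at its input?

Z_in ≈ +j889 Ω

tan(βl) = -0.344
For an open-circuited stub, Z_in = −jZ_0·cot(βl) = −jZ_0/tan(βl)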